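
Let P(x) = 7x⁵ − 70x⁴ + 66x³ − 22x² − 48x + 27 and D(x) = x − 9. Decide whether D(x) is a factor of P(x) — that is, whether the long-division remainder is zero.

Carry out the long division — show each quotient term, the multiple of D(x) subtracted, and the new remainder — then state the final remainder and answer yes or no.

R(x) = 0, so D(x) is a factor of P(x). yes

Step 1: lead(7x⁵ − 70x⁴ + 66x³ − 22x² − 48x + 27) ÷ lead(D) = 7x⁵ ÷ x = 7x⁴. Subtract (7x⁴)·D = 7x⁵ − 63x⁴. Remainder: −7x⁴ + 66x³ − 22x² − 48x + 27.
Step 2: lead(−7x⁴ + 66x³ − 22x² − 48x + 27) ÷ lead(D) = −7x⁴ ÷ x = −7x³. Subtract (−7x³)·D = −7x⁴ + 63x³. Remainder: 3x³ − 22x² − 48x + 27.
Step 3: lead(3x³ − 22x² − 48x + 27) ÷ lead(D) = 3x³ ÷ x = 3x². Subtract (3x²)·D = 3x³ − 27x². Remainder: 5x² − 48x + 27.
Step 4: lead(5x² − 48x + 27) ÷ lead(D) = 5x² ÷ x = 5x. Subtract (5x)·D = 5x² − 45x. Remainder: −3x + 27.
Step 5: lead(−3x + 27) ÷ lead(D) = −3x ÷ x = −3. Subtract (−3)·D = −3x + 27. Remainder: 0.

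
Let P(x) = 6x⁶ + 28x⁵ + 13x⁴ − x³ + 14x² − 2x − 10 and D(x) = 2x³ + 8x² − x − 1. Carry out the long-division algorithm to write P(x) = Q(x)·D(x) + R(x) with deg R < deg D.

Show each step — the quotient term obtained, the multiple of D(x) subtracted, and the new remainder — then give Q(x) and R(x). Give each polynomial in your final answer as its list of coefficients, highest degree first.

Q = [3, 2, 0, 2]; R = [-8]

Step 1: lead(6x⁶ + 28x⁵ + 13x⁴ − x³ + 14x² − 2x − 10) ÷ lead(D) = 6x⁶ ÷ 2x³ = 3x³. Subtract (3x³)·D = 6x⁶ + 24x⁵ − 3x⁴ − 3x³. Remainder: 4x⁵ + 16x⁴ + 2x³ + 14x² − 2x − 10.
Step 2: lead(4x⁵ + 16x⁴ + 2x³ + 14x² − 2x − 10) ÷ lead(D) = 4x⁵ ÷ 2x³ = 2x². Subtract (2x²)·D = 4x⁵ + 16x⁴ − 2x³ − 2x². Remainder: 4x³ + 16x² − 2x − 10.
Step 3: lead(4x³ + 16x² − 2x − 10) ÷ lead(D) = 4x³ ÷ 2x³ = 2. Subtract (2)·D = 4x³ + 16x² − 2x − 2. Remainder: −8.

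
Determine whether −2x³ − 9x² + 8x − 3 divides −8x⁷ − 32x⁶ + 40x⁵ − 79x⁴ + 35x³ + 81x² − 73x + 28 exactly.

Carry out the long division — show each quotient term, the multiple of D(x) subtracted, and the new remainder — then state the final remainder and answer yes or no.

R(x) = 4, so D(x) is not a factor of P(x). no

Step 1: lead(−8x⁷ − 32x⁶ + 40x⁵ − 79x⁴ + 35x³ + 81x² − 73x + 28) ÷ lead(D) = −8x⁷ ÷ −2x³ = 4x⁴. Subtract (4x⁴)·D = −8x⁷ − 36x⁶ + 32x⁵ − 12x⁴. Remainder: 4x⁶ + 8x⁵ − 67x⁴ + 35x³ + 81x² − 73x + 28.
Step 2: lead(4x⁶ + 8x⁵ − 67x⁴ + 35x³ + 81x² − 73x + 28) ÷ lead(D) = 4x⁶ ÷ −2x³ = −2x³. Subtract (−2x³)·D = 4x⁶ + 18x⁵ − 16x⁴ + 6x³. Remainder: −10x⁵ − 51x⁴ + 29x³ + 81x² − 73x + 28.
Step 3: lead(−10x⁵ − 51x⁴ + 29x³ + 81x² − 73x + 28) ÷ lead(D) = −10x⁵ ÷ −2x³ = 5x². Subtract (5x²)·D = −10x⁵ − 45x⁴ + 40x³ − 15x². Remainder: −6x⁴ − 11x³ + 96x² − 73x + 28.
Step 4: lead(−6x⁴ − 11x³ + 96x² − 73x + 28) ÷ lead(D) = −6x⁴ ÷ −2x³ = 3x. Subtract (3x)·D = −6x⁴ − 27x³ + 24x² − 9x. Remainder: 16x³ + 72x² − 64x + 28.
Step 5: lead(16x³ + 72x² − 64x + 28) ÷ lead(D) = 16x³ ÷ −2x³ = −8. Subtract (−8)·D = 16x³ + 72x² − 64x + 24. Remainder: 4.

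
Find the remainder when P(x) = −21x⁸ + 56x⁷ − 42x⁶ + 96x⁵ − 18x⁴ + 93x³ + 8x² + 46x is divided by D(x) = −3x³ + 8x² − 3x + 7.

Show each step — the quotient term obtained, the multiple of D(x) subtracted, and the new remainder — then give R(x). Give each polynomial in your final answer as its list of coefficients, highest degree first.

R = [-7]

Step 1: lead(−21x⁸ + 56x⁷ − 42x⁶ + 96x⁵ − 18x⁴ + 93x³ + 8x² + 46x) ÷ lead(D) = −21x⁸ ÷ −3x³ = 7x⁵. Subtract (7x⁵)·D = −21x⁸ + 56x⁷ − 21x⁶ + 49x⁵. Remainder: −21x⁶ + 47x⁵ − 18x⁴ + 93x³ + 8x² + 46x.
Step 2: lead(−21x⁶ + 47x⁵ − 18x⁴ + 93x³ + 8x² + 46x) ÷ lead(D) = −21x⁶ ÷ −3x³ = 7x³. Subtract (7x³)·D = −21x⁶ + 56x⁵ − 21x⁴ + 49x³. Remainder: −9x⁵ + 3x⁴ + 44x³ + 8x² + 46x.
Step 3: lead(−9x⁵ + 3x⁴ + 44x³ + 8x² + 46x) ÷ lead(D) = −9x⁵ ÷ −3x³ = 3x². Subtract (3x²)·D = −9x⁵ + 24x⁴ − 9x³ + 21x². Remainder: −21x⁴ + 53x³ − 13x² + 46x.
Step 4: lead(−21x⁴ + 53x³ − 13x² + 46x) ÷ lead(D) = −21x⁴ ÷ −3x³ = 7x. Subtract (7x)·D = −21x⁴ + 56x³ − 21x² + 49x. Remainder: −3x³ + 8x² − 3x.
Step 5: lead(−3x³ + 8x² − 3x) ÷ lead(D) = −3x³ ÷ −3x³ = 1. Subtract (1)·D = −3x³ + 8x² − 3x + 7. Remainder: −7.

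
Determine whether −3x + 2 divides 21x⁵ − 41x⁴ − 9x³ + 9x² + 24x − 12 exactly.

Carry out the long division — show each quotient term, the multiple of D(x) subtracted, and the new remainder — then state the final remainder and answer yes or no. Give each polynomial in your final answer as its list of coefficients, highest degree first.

R = [0], so D(x) is a factor of P(x). yes

Step 1: lead(21x⁵ − 41x⁴ − 9x³ + 9x² + 24x − 12) ÷ lead(D) = 21x⁵ ÷ −3x = −7x⁴. Subtract (−7x⁴)·D = 21x⁵ − 14x⁴. Remainder: −27x⁴ − 9x³ + 9x² + 24x − 12.
Step 2: lead(−27x⁴ − 9x³ + 9x² + 24x − 12) ÷ lead(D) = −27x⁴ ÷ −3x = 9x³. Subtract (9x³)·D = −27x⁴ + 18x³. Remainder: −27x³ + 9x² + 24x − 12.
Step 3: lead(−27x³ + 9x² + 24x − 12) ÷ lead(D) = −27x³ ÷ −3x = 9x². Subtract (9x²)·D = −27x³ + 18x². Remainder: −9x² + 24x − 12.
Step 4: lead(−9x² + 24x − 12) ÷ lead(D) = −9x² ÷ −3x = 3x. Subtract (3x)·D = −9x² + 6x. Remainder: 18x − 12.
Step 5: lead(18x − 12) ÷ lead(D) = 18x ÷ −3x = −6. Subtract (−6)·D = 18x − 12. Remainder: 0.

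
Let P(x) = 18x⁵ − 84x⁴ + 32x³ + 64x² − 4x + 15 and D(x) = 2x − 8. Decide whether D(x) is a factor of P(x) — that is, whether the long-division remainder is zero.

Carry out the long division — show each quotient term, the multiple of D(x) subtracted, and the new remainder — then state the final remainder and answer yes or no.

R(x) = −1, so D(x) is not a factor of P(x). no

Step 1: lead(18x⁵ − 84x⁴ + 32x³ + 64x² − 4x + 15) ÷ lead(D) = 18x⁵ ÷ 2x = 9x⁴. Subtract (9x⁴)·D = 18x⁵ − 72x⁴. Remainder: −12x⁴ + 32x³ + 64x² − 4x + 15.
Step 2: lead(−12x⁴ + 32x³ + 64x² − 4x + 15) ÷ lead(D) = −12x⁴ ÷ 2x = −6x³. Subtract (−6x³)·D = −12x⁴ + 48x³. Remainder: −16x³ + 64x² − 4x + 15.
Step 3: lead(−16x³ + 64x² − 4x + 15) ÷ lead(D) = −16x³ ÷ 2x = −8x². Subtract (−8x²)·D = −16x³ + 64x². Remainder: −4x + 15.
Step 4: lead(−4x + 15) ÷ lead(D) = −4x ÷ 2x = −2. Subtract (−2)·D = −4x + 16. Remainder: −1.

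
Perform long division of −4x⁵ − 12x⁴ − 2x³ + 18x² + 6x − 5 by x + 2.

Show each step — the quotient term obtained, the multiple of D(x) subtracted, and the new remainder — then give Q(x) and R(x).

Step 1: lead(−4x⁵ − 12x⁴ − 2x³ + 18x² + 6x − 5) ÷ lead(D) = −4x⁵ ÷ x = −4x⁴. Subtract (−4x⁴)·D = −4x⁵ − 8x⁴. Remainder: −4x⁴ − 2x³ + 18x² + 6x − 5.
Step 2: lead(−4x⁴ − 2x³ + 18x² + 6x − 5) ÷ lead(D) = −4x⁴ ÷ x = −4x³. Subtract (−4x³)·D = −4x⁴ − 8x³. Remainder: 6x³ + 18x² + 6x − 5.
Step 3: lead(6x³ + 18x² + 6x − 5) ÷ lead(D) = 6x³ ÷ x = 6x². Subtract (6x²)·D = 6x³ + 12x². Remainder: 6x² + 6x − 5.
Step 4: lead(6x² + 6x − 5) ÷ lead(D) = 6x² ÷ x = 6x. Subtract (6x)·D = 6x² + 12x. Remainder: −6x − 5.
Step 5: lead(−6x − 5) ÷ lead(D) = −6x ÷ x = −6. Subtract (−6)·D = −6x − 12. Remainder: 7.

Q(x) = −4x⁴ − 4x³ + 6x² + 6x − 6; R(x) = 7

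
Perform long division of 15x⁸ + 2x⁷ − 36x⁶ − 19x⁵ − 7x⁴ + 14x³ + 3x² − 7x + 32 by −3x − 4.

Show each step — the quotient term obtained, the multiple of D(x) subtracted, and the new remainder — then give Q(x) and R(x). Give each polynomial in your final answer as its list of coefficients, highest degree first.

Q = [-5, 6, 4, 1, 1, -6, 7, -7]; R = [4]

Step 1: lead(15x⁸ + 2x⁷ − 36x⁶ − 19x⁵ − 7x⁴ + 14x³ + 3x² − 7x + 32) ÷ lead(D) = 15x⁸ ÷ −3x = −5x⁷. Subtract (−5x⁷)·D = 15x⁸ + 20x⁷. Remainder: −18x⁷ − 36x⁶ − 19x⁵ − 7x⁴ + 14x³ + 3x² − 7x + 32.
Step 2: lead(−18x⁷ − 36x⁶ − 19x⁵ − 7x⁴ + 14x³ + 3x² − 7x + 32) ÷ lead(D) = −18x⁷ ÷ −3x = 6x⁶. Subtract (6x⁶)·D = −18x⁷ − 24x⁶. Remainder: −12x⁶ − 19x⁵ − 7x⁴ + 14x³ + 3x² − 7x + 32.
Step 3: lead(−12x⁶ − 19x⁵ − 7x⁴ + 14x³ + 3x² − 7x + 32) ÷ lead(D) = −12x⁶ ÷ −3x = 4x⁵. Subtract (4x⁵)·D = −12x⁶ − 16x⁵. Remainder: −3x⁵ − 7x⁴ + 14x³ + 3x² − 7x + 32.
Step 4: lead(−3x⁵ − 7x⁴ + 14x³ + 3x² − 7x + 32) ÷ lead(D) = −3x⁵ ÷ −3x = x⁴. Subtract (x⁴)·D = −3x⁵ − 4x⁴. Remainder: −3x⁴ + 14x³ + 3x² − 7x + 32.
Step 5: lead(−3x⁴ + 14x³ + 3x² − 7x + 32) ÷ lead(D) = −3x⁴ ÷ −3x = x³. Subtract (x³)·D = −3x⁴ − 4x³. Remainder: 18x³ + 3x² − 7x + 32.
Step 6: lead(18x³ + 3x² − 7x + 32) ÷ lead(D) = 18x³ ÷ −3x = −6x². Subtract (−6x²)·D = 18x³ + 24x². Remainder: −21x² − 7x + 32.
Step 7: lead(−21x² − 7x + 32) ÷ lead(D) = −21x² ÷ −3x = 7x. Subtract (7x)·D = −21x² − 28x. Remainder: 21x + 32.
Step 8: lead(21x + 32) ÷ lead(D) = 21x ÷ −3x = −7. Subtract (−7)·D = 21x + 28. Remainder: 4.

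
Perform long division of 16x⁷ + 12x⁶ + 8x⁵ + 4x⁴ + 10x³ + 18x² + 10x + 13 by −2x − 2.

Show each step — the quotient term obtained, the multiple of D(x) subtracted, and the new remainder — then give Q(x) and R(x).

Step 1: lead(16x⁷ + 12x⁶ + 8x⁵ + 4x⁴ + 10x³ + 18x² + 10x + 13) ÷ lead(D) = 16x⁷ ÷ −2x = −8x⁶. Subtract (−8x⁶)·D = 16x⁷ + 16x⁶. Remainder: −4x⁶ + 8x⁵ + 4x⁴ + 10x³ + 18x² + 10x + 13.
Step 2: lead(−4x⁶ + 8x⁵ + 4x⁴ + 10x³ + 18x² + 10x + 13) ÷ lead(D) = −4x⁶ ÷ −2x = 2x⁵. Subtract (2x⁵)·D = −4x⁶ − 4x⁵. Remainder: 12x⁵ + 4x⁴ + 10x³ + 18x² + 10x + 13.
Step 3: lead(12x⁵ + 4x⁴ + 10x³ + 18x² + 10x + 13) ÷ lead(D) = 12x⁵ ÷ −2x = −6x⁴. Subtract (−6x⁴)·D = 12x⁵ + 12x⁴. Remainder: −8x⁴ + 10x³ + 18x² + 10x + 13.
Step 4: lead(−8x⁴ + 10x³ + 18x² + 10x + 13) ÷ lead(D) = −8x⁴ ÷ −2x = 4x³. Subtract (4x³)·D = −8x⁴ − 8x³. Remainder: 18x³ + 18x² + 10x + 13.
Step 5: lead(18x³ + 18x² + 10x + 13) ÷ lead(D) = 18x³ ÷ −2x = −9x². Subtract (−9x²)·D = 18x³ + 18x². Remainder: 10x + 13.
Step 6: lead(10x + 13) ÷ lead(D) = 10x ÷ −2x = −5. Subtract (−5)·D = 10x + 10. Remainder: 3.

Q(x) = −8x⁶ + 2x⁵ − 6x⁴ + 4x³ − 9x² − 5; R(x) = 3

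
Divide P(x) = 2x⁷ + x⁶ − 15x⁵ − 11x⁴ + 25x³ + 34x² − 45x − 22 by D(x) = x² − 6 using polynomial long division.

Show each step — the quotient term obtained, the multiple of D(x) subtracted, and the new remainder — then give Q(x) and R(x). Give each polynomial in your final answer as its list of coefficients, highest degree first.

Step 1: lead(2x⁷ + x⁶ − 15x⁵ − 11x⁴ + 25x³ + 34x² − 45x − 22) ÷ lead(D) = 2x⁷ ÷ x² = 2x⁵. Subtract (2x⁵)·D = 2x⁷ − 12x⁵. Remainder: x⁶ − 3x⁵ − 11x⁴ + 25x³ + 34x² − 45x − 22.
Step 2: lead(x⁶ − 3x⁵ − 11x⁴ + 25x³ + 34x² − 45x − 22) ÷ lead(D) = x⁶ ÷ x² = x⁴. Subtract (x⁴)·D = x⁶ − 6x⁴. Remainder: −3x⁵ − 5x⁴ + 25x³ + 34x² − 45x − 22.
Step 3: lead(−3x⁵ − 5x⁴ + 25x³ + 34x² − 45x − 22) ÷ lead(D) = −3x⁵ ÷ x² = −3x³. Subtract (−3x³)·D = −3x⁵ + 18x³. Remainder: −5x⁴ + 7x³ + 34x² − 45x − 22.
Step 4: lead(−5x⁴ + 7x³ + 34x² − 45x − 22) ÷ lead(D) = −5x⁴ ÷ x² = −5x². Subtract (−5x²)·D = −5x⁴ + 30x². Remainder: 7x³ + 4x² − 45x − 22.
Step 5: lead(7x³ + 4x² − 45x − 22) ÷ lead(D) = 7x³ ÷ x² = 7x. Subtract (7x)·D = 7x³ − 42x. Remainder: 4x² − 3x − 22.
Step 6: lead(4x² − 3x − 22) ÷ lead(D) = 4x² ÷ x² = 4. Subtract (4)·D = 4x² − 24. Remainder: −3x + 2.

Q = [2, 1, -3, -5, 7, 4]; R = [-3, 2]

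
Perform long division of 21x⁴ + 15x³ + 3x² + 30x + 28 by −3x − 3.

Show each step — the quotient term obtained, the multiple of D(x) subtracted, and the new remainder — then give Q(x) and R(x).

Step 1: lead(21x⁴ + 15x³ + 3x² + 30x + 28) ÷ lead(D) = 21x⁴ ÷ −3x = −7x³. Subtract (−7x³)·D = 21x⁴ + 21x³. Remainder: −6x³ + 3x² + 30x + 28.
Step 2: lead(−6x³ + 3x² + 30x + 28) ÷ lead(D) = −6x³ ÷ −3x = 2x². Subtract (2x²)·D = −6x³ − 6x². Remainder: 9x² + 30x + 28.
Step 3: lead(9x² + 30x + 28) ÷ lead(D) = 9x² ÷ −3x = −3x. Subtract (−3x)·D = 9x² + 9x. Remainder: 21x + 28.
Step 4: lead(21x + 28) ÷ lead(D) = 21x ÷ −3x = −7. Subtract (−7)·D = 21x + 21. Remainder: 7.

Q(x) = −7x³ + 2x² − 3x − 7; R(x) = 7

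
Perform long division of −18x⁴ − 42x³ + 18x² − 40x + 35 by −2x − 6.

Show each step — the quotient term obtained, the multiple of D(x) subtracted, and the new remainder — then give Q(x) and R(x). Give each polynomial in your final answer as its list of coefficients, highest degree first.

Step 1: lead(−18x⁴ − 42x³ + 18x² − 40x + 35) ÷ lead(D) = −18x⁴ ÷ −2x = 9x³. Subtract (9x³)·D = −18x⁴ − 54x³. Remainder: 12x³ + 18x² − 40x + 35.
Step 2: lead(12x³ + 18x² − 40x + 35) ÷ lead(D) = 12x³ ÷ −2x = −6x². Subtract (−6x²)·D = 12x³ + 36x². Remainder: −18x² − 40x + 35.
Step 3: lead(−18x² − 40x + 35) ÷ lead(D) = −18x² ÷ −2x = 9x. Subtract (9x)·D = −18x² − 54x. Remainder: 14x + 35.
Step 4: lead(14x + 35) ÷ lead(D) = 14x ÷ −2x = −7. Subtract (−7)·D = 14x + 42. Remainder: −7.

Q = [9, -6, 9, -7]; R = [-7]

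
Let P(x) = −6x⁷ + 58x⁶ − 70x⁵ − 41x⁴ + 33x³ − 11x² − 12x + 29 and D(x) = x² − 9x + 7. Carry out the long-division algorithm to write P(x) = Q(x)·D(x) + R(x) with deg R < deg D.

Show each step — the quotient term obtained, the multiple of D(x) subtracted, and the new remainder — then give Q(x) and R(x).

Q(x) = −6x⁵ + 4x⁴ + 8x³ + 3x² + 4x + 4; R(x) = −4x + 1

Step 1: lead(−6x⁷ + 58x⁶ − 70x⁵ − 41x⁴ + 33x³ − 11x² − 12x + 29) ÷ lead(D) = −6x⁷ ÷ x² = −6x⁵. Subtract (−6x⁵)·D = −6x⁷ + 54x⁶ − 42x⁵. Remainder: 4x⁶ − 28x⁵ − 41x⁴ + 33x³ − 11x² − 12x + 29.
Step 2: lead(4x⁶ − 28x⁵ − 41x⁴ + 33x³ − 11x² − 12x + 29) ÷ lead(D) = 4x⁶ ÷ x² = 4x⁴. Subtract (4x⁴)·D = 4x⁶ − 36x⁵ + 28x⁴. Remainder: 8x⁵ − 69x⁴ + 33x³ − 11x² − 12x + 29.
Step 3: lead(8x⁵ − 69x⁴ + 33x³ − 11x² − 12x + 29) ÷ lead(D) = 8x⁵ ÷ x² = 8x³. Subtract (8x³)·D = 8x⁵ − 72x⁴ + 56x³. Remainder: 3x⁴ − 23x³ − 11x² − 12x + 29.
Step 4: lead(3x⁴ − 23x³ − 11x² − 12x + 29) ÷ lead(D) = 3x⁴ ÷ x² = 3x². Subtract (3x²)·D = 3x⁴ − 27x³ + 21x². Remainder: 4x³ − 32x² − 12x + 29.
Step 5: lead(4x³ − 32x² − 12x + 29) ÷ lead(D) = 4x³ ÷ x² = 4x. Subtract (4x)·D = 4x³ − 36x² + 28x. Remainder: 4x² − 40x + 29.
Step 6: lead(4x² − 40x + 29) ÷ lead(D) = 4x² ÷ x² = 4. Subtract (4)·D = 4x² − 36x + 28. Remainder: −4x + 1.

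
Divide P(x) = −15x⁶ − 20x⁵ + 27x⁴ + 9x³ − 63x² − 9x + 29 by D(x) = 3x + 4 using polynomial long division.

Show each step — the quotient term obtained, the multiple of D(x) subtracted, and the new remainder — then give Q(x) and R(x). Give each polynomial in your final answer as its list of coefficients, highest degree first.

Step 1: lead(−15x⁶ − 20x⁵ + 27x⁴ + 9x³ − 63x² − 9x + 29) ÷ lead(D) = −15x⁶ ÷ 3x = −5x⁵. Subtract (−5x⁵)·D = −15x⁶ − 20x⁵. Remainder: 27x⁴ + 9x³ − 63x² − 9x + 29.
Step 2: lead(27x⁴ + 9x³ − 63x² − 9x + 29) ÷ lead(D) = 27x⁴ ÷ 3x = 9x³. Subtract (9x³)·D = 27x⁴ + 36x³. Remainder: −27x³ − 63x² − 9x + 29.
Step 3: lead(−27x³ − 63x² − 9x + 29) ÷ lead(D) = −27x³ ÷ 3x = −9x². Subtract (−9x²)·D = −27x³ − 36x². Remainder: −27x² − 9x + 29.
Step 4: lead(−27x² − 9x + 29) ÷ lead(D) = −27x² ÷ 3x = −9x. Subtract (−9x)·D = −27x² − 36x. Remainder: 27x + 29.
Step 5: lead(27x + 29) ÷ lead(D) = 27x ÷ 3x = 9. Subtract (9)·D = 27x + 36. Remainder: −7.

Q = [-5, 0, 9, -9, -9, 9]; R = [-7]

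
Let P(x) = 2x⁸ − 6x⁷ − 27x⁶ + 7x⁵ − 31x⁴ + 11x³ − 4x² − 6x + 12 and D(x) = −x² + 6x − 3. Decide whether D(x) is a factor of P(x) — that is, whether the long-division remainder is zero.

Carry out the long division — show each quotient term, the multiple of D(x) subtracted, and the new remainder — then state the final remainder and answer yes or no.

R(x) = 6, so D(x) is not a factor of P(x). no

Step 1: lead(2x⁸ − 6x⁷ − 27x⁶ + 7x⁵ − 31x⁴ + 11x³ − 4x² − 6x + 12) ÷ lead(D) = 2x⁸ ÷ −x² = −2x⁶. Subtract (−2x⁶)·D = 2x⁸ − 12x⁷ + 6x⁶. Remainder: 6x⁷ − 33x⁶ + 7x⁵ − 31x⁴ + 11x³ − 4x² − 6x + 12.
Step 2: lead(6x⁷ − 33x⁶ + 7x⁵ − 31x⁴ + 11x³ − 4x² − 6x + 12) ÷ lead(D) = 6x⁷ ÷ −x² = −6x⁵. Subtract (−6x⁵)·D = 6x⁷ − 36x⁶ + 18x⁵. Remainder: 3x⁶ − 11x⁵ − 31x⁴ + 11x³ − 4x² − 6x + 12.
Step 3: lead(3x⁶ − 11x⁵ − 31x⁴ + 11x³ − 4x² − 6x + 12) ÷ lead(D) = 3x⁶ ÷ −x² = −3x⁴. Subtract (−3x⁴)·D = 3x⁶ − 18x⁵ + 9x⁴. Remainder: 7x⁵ − 40x⁴ + 11x³ − 4x² − 6x + 12.
Step 4: lead(7x⁵ − 40x⁴ + 11x³ − 4x² − 6x + 12) ÷ lead(D) = 7x⁵ ÷ −x² = −7x³. Subtract (−7x³)·D = 7x⁵ − 42x⁴ + 21x³. Remainder: 2x⁴ − 10x³ − 4x² − 6x + 12.
Step 5: lead(2x⁴ − 10x³ − 4x² − 6x + 12) ÷ lead(D) = 2x⁴ ÷ −x² = −2x². Subtract (−2x²)·D = 2x⁴ − 12x³ + 6x². Remainder: 2x³ − 10x² − 6x + 12.
Step 6: lead(2x³ − 10x² − 6x + 12) ÷ lead(D) = 2x³ ÷ −x² = −2x. Subtract (−2x)·D = 2x³ − 12x² + 6x. Remainder: 2x² − 12x + 12.
Step 7: lead(2x² − 12x + 12) ÷ lead(D) = 2x² ÷ −x² = −2. Subtract (−2)·D = 2x² − 12x + 6. Remainder: 6.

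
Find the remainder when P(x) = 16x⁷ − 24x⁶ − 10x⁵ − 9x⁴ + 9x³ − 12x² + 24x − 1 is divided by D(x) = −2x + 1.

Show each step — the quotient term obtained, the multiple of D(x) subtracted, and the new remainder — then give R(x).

R(x) = 8

Step 1: lead(16x⁷ − 24x⁶ − 10x⁵ − 9x⁴ + 9x³ − 12x² + 24x − 1) ÷ lead(D) = 16x⁷ ÷ −2x = −8x⁶. Subtract (−8x⁶)·D = 16x⁷ − 8x⁶. Remainder: −16x⁶ − 10x⁵ − 9x⁴ + 9x³ − 12x² + 24x − 1.
Step 2: lead(−16x⁶ − 10x⁵ − 9x⁴ + 9x³ − 12x² + 24x − 1) ÷ lead(D) = −16x⁶ ÷ −2x = 8x⁵. Subtract (8x⁵)·D = −16x⁶ + 8x⁵. Remainder: −18x⁵ − 9x⁴ + 9x³ − 12x² + 24x − 1.
Step 3: lead(−18x⁵ − 9x⁴ + 9x³ − 12x² + 24x − 1) ÷ lead(D) = −18x⁵ ÷ −2x = 9x⁴. Subtract (9x⁴)·D = −18x⁵ + 9x⁴. Remainder: −18x⁴ + 9x³ − 12x² + 24x − 1.
Step 4: lead(−18x⁴ + 9x³ − 12x² + 24x − 1) ÷ lead(D) = −18x⁴ ÷ −2x = 9x³. Subtract (9x³)·D = −18x⁴ + 9x³. Remainder: −12x² + 24x − 1.
Step 5: lead(−12x² + 24x − 1) ÷ lead(D) = −12x² ÷ −2x = 6x. Subtract (6x)·D = −12x² + 6x. Remainder: 18x − 1.
Step 6: lead(18x − 1) ÷ lead(D) = 18x ÷ −2x = −9. Subtract (−9)·D = 18x − 9. Remainder: 8.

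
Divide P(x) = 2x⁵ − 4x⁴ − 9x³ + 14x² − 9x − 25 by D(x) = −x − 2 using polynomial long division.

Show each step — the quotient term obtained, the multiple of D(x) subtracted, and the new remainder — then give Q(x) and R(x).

Step 1: lead(2x⁵ − 4x⁴ − 9x³ + 14x² − 9x − 25) ÷ lead(D) = 2x⁵ ÷ −x = −2x⁴. Subtract (−2x⁴)·D = 2x⁵ + 4x⁴. Remainder: −8x⁴ − 9x³ + 14x² − 9x − 25.
Step 2: lead(−8x⁴ − 9x³ + 14x² − 9x − 25) ÷ lead(D) = −8x⁴ ÷ −x = 8x³. Subtract (8x³)·D = −8x⁴ − 16x³. Remainder: 7x³ + 14x² − 9x − 25.
Step 3: lead(7x³ + 14x² − 9x − 25) ÷ lead(D) = 7x³ ÷ −x = −7x². Subtract (−7x²)·D = 7x³ + 14x². Remainder: −9x − 25.
Step 4: lead(−9x − 25) ÷ lead(D) = −9x ÷ −x = 9. Subtract (9)·D = −9x − 18. Remainder: −7.

Q(x) = −2x⁴ + 8x³ − 7x² + 9; R(x) = −7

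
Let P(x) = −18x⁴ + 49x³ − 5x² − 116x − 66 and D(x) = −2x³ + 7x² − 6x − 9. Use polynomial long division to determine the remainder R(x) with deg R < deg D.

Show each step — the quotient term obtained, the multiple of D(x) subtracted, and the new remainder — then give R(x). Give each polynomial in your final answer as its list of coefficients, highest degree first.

R = [7, -3]

Step 1: lead(−18x⁴ + 49x³ − 5x² − 116x − 66) ÷ lead(D) = −18x⁴ ÷ −2x³ = 9x. Subtract (9x)·D = −18x⁴ + 63x³ − 54x² − 81x. Remainder: −14x³ + 49x² − 35x − 66.
Step 2: lead(−14x³ + 49x² − 35x − 66) ÷ lead(D) = −14x³ ÷ −2x³ = 7. Subtract (7)·D = −14x³ + 49x² − 42x − 63. Remainder: 7x − 3.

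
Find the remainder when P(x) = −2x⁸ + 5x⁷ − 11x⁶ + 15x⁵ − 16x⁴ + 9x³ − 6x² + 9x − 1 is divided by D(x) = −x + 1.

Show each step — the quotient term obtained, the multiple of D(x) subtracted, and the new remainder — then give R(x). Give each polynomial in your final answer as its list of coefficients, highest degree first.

Step 1: lead(−2x⁸ + 5x⁷ − 11x⁶ + 15x⁵ − 16x⁴ + 9x³ − 6x² + 9x − 1) ÷ lead(D) = −2x⁸ ÷ −x = 2x⁷. Subtract (2x⁷)·D = −2x⁸ + 2x⁷. Remainder: 3x⁷ − 11x⁶ + 15x⁵ − 16x⁴ + 9x³ − 6x² + 9x − 1.
Step 2: lead(3x⁷ − 11x⁶ + 15x⁵ − 16x⁴ + 9x³ − 6x² + 9x − 1) ÷ lead(D) = 3x⁷ ÷ −x = −3x⁶. Subtract (−3x⁶)·D = 3x⁷ − 3x⁶. Remainder: −8x⁶ + 15x⁵ − 16x⁴ + 9x³ − 6x² + 9x − 1.
Step 3: lead(−8x⁶ + 15x⁵ − 16x⁴ + 9x³ − 6x² + 9x − 1) ÷ lead(D) = −8x⁶ ÷ −x = 8x⁵. Subtract (8x⁵)·D = −8x⁶ + 8x⁵. Remainder: 7x⁵ − 16x⁴ + 9x³ − 6x² + 9x − 1.
Step 4: lead(7x⁵ − 16x⁴ + 9x³ − 6x² + 9x − 1) ÷ lead(D) = 7x⁵ ÷ −x = −7x⁴. Subtract (−7x⁴)·D = 7x⁵ − 7x⁴. Remainder: −9x⁴ + 9x³ − 6x² + 9x − 1.
Step 5: lead(−9x⁴ + 9x³ − 6x² + 9x − 1) ÷ lead(D) = −9x⁴ ÷ −x = 9x³. Subtract (9x³)·D = −9x⁴ + 9x³. Remainder: −6x² + 9x − 1.
Step 6: lead(−6x² + 9x − 1) ÷ lead(D) = −6x² ÷ −x = 6x. Subtract (6x)·D = −6x² + 6x. Remainder: 3x − 1.
Step 7: lead(3x − 1) ÷ lead(D) = 3x ÷ −x = −3. Subtract (−3)·D = 3x − 3. Remainder: 2.

R = [2]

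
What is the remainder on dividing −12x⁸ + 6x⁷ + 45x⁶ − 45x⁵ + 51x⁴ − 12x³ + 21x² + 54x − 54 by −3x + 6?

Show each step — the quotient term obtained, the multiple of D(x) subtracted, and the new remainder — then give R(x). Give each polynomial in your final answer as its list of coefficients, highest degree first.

Step 1: lead(−12x⁸ + 6x⁷ + 45x⁶ − 45x⁵ + 51x⁴ − 12x³ + 21x² + 54x − 54) ÷ lead(D) = −12x⁸ ÷ −3x = 4x⁷. Subtract (4x⁷)·D = −12x⁸ + 24x⁷. Remainder: −18x⁷ + 45x⁶ − 45x⁵ + 51x⁴ − 12x³ + 21x² + 54x − 54.
Step 2: lead(−18x⁷ + 45x⁶ − 45x⁵ + 51x⁴ − 12x³ + 21x² + 54x − 54) ÷ lead(D) = −18x⁷ ÷ −3x = 6x⁶. Subtract (6x⁶)·D = −18x⁷ + 36x⁶. Remainder: 9x⁶ − 45x⁵ + 51x⁴ − 12x³ + 21x² + 54x − 54.
Step 3: lead(9x⁶ − 45x⁵ + 51x⁴ − 12x³ + 21x² + 54x − 54) ÷ lead(D) = 9x⁶ ÷ −3x = −3x⁵. Subtract (−3x⁵)·D = 9x⁶ − 18x⁵. Remainder: −27x⁵ + 51x⁴ − 12x³ + 21x² + 54x − 54.
Step 4: lead(−27x⁵ + 51x⁴ − 12x³ + 21x² + 54x − 54) ÷ lead(D) = −27x⁵ ÷ −3x = 9x⁴. Subtract (9x⁴)·D = −27x⁵ + 54x⁴. Remainder: −3x⁴ − 12x³ + 21x² + 54x − 54.
Step 5: lead(−3x⁴ − 12x³ + 21x² + 54x − 54) ÷ lead(D) = −3x⁴ ÷ −3x = x³. Subtract (x³)·D = −3x⁴ + 6x³. Remainder: −18x³ + 21x² + 54x − 54.
Step 6: lead(−18x³ + 21x² + 54x − 54) ÷ lead(D) = −18x³ ÷ −3x = 6x². Subtract (6x²)·D = −18x³ + 36x². Remainder: −15x² + 54x − 54.
Step 7: lead(−15x² + 54x − 54) ÷ lead(D) = −15x² ÷ −3x = 5x. Subtract (5x)·D = −15x² + 30x. Remainder: 24x − 54.
Step 8: lead(24x − 54) ÷ lead(D) = 24x ÷ −3x = −8. Subtract (−8)·D = 24x − 48. Remainder: −6.

R = [-6]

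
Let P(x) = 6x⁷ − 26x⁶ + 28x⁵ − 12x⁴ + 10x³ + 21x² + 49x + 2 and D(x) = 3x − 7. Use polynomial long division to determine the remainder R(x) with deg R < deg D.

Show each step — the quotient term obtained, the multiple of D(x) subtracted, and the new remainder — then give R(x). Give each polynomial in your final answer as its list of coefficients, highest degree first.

R = [2]

Step 1: lead(6x⁷ − 26x⁶ + 28x⁵ − 12x⁴ + 10x³ + 21x² + 49x + 2) ÷ lead(D) = 6x⁷ ÷ 3x = 2x⁶. Subtract (2x⁶)·D = 6x⁷ − 14x⁶. Remainder: −12x⁶ + 28x⁵ − 12x⁴ + 10x³ + 21x² + 49x + 2.
Step 2: lead(−12x⁶ + 28x⁵ − 12x⁴ + 10x³ + 21x² + 49x + 2) ÷ lead(D) = −12x⁶ ÷ 3x = −4x⁵. Subtract (−4x⁵)·D = −12x⁶ + 28x⁵. Remainder: −12x⁴ + 10x³ + 21x² + 49x + 2.
Step 3: lead(−12x⁴ + 10x³ + 21x² + 49x + 2) ÷ lead(D) = −12x⁴ ÷ 3x = −4x³. Subtract (−4x³)·D = −12x⁴ + 28x³. Remainder: −18x³ + 21x² + 49x + 2.
Step 4: lead(−18x³ + 21x² + 49x + 2) ÷ lead(D) = −18x³ ÷ 3x = −6x². Subtract (−6x²)·D = −18x³ + 42x². Remainder: −21x² + 49x + 2.
Step 5: lead(−21x² + 49x + 2) ÷ lead(D) = −21x² ÷ 3x = −7x. Subtract (−7x)·D = −21x² + 49x. Remainder: 2.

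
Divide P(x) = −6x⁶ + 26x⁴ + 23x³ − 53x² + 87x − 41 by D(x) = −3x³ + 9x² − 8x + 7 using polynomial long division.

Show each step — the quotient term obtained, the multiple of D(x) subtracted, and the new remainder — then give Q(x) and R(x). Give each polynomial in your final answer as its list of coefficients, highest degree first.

Step 1: lead(−6x⁶ + 26x⁴ + 23x³ − 53x² + 87x − 41) ÷ lead(D) = −6x⁶ ÷ −3x³ = 2x³. Subtract (2x³)·D = −6x⁶ + 18x⁵ − 16x⁴ + 14x³. Remainder: −18x⁵ + 42x⁴ + 9x³ − 53x² + 87x − 41.
Step 2: lead(−18x⁵ + 42x⁴ + 9x³ − 53x² + 87x − 41) ÷ lead(D) = −18x⁵ ÷ −3x³ = 6x². Subtract (6x²)·D = −18x⁵ + 54x⁴ − 48x³ + 42x². Remainder: −12x⁴ + 57x³ − 95x² + 87x − 41.
Step 3: lead(−12x⁴ + 57x³ − 95x² + 87x − 41) ÷ lead(D) = −12x⁴ ÷ −3x³ = 4x. Subtract (4x)·D = −12x⁴ + 36x³ − 32x² + 28x. Remainder: 21x³ − 63x² + 59x − 41.
Step 4: lead(21x³ − 63x² + 59x − 41) ÷ lead(D) = 21x³ ÷ −3x³ = −7. Subtract (−7)·D = 21x³ − 63x² + 56x − 49. Remainder: 3x + 8.

Q = [2, 6, 4, -7]; R = [3, 8]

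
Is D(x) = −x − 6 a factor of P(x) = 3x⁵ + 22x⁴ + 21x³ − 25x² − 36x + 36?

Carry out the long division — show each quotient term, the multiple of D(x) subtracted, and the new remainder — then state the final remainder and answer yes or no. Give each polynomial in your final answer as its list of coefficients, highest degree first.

R = [0], so D(x) is a factor of P(x). yes

Step 1: lead(3x⁵ + 22x⁴ + 21x³ − 25x² − 36x + 36) ÷ lead(D) = 3x⁵ ÷ −x = −3x⁴. Subtract (−3x⁴)·D = 3x⁵ + 18x⁴. Remainder: 4x⁴ + 21x³ − 25x² − 36x + 36.
Step 2: lead(4x⁴ + 21x³ − 25x² − 36x + 36) ÷ lead(D) = 4x⁴ ÷ −x = −4x³. Subtract (−4x³)·D = 4x⁴ + 24x³. Remainder: −3x³ − 25x² − 36x + 36.
Step 3: lead(−3x³ − 25x² − 36x + 36) ÷ lead(D) = −3x³ ÷ −x = 3x². Subtract (3x²)·D = −3x³ − 18x². Remainder: −7x² − 36x + 36.
Step 4: lead(−7x² − 36x + 36) ÷ lead(D) = −7x² ÷ −x = 7x. Subtract (7x)·D = −7x² − 42x. Remainder: 6x + 36.
Step 5: lead(6x + 36) ÷ lead(D) = 6x ÷ −x = −6. Subtract (−6)·D = 6x + 36. Remainder: 0.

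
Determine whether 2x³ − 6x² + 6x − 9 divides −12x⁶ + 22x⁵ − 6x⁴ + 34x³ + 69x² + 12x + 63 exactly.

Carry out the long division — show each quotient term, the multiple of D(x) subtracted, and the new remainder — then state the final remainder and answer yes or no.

Step 1: lead(−12x⁶ + 22x⁵ − 6x⁴ + 34x³ + 69x² + 12x + 63) ÷ lead(D) = −12x⁶ ÷ 2x³ = −6x³. Subtract (−6x³)·D = −12x⁶ + 36x⁵ − 36x⁴ + 54x³. Remainder: −14x⁵ + 30x⁴ − 20x³ + 69x² + 12x + 63.
Step 2: lead(−14x⁵ + 30x⁴ − 20x³ + 69x² + 12x + 63) ÷ lead(D) = −14x⁵ ÷ 2x³ = −7x². Subtract (−7x²)·D = −14x⁵ + 42x⁴ − 42x³ + 63x². Remainder: −12x⁴ + 22x³ + 6x² + 12x + 63.
Step 3: lead(−12x⁴ + 22x³ + 6x² + 12x + 63) ÷ lead(D) = −12x⁴ ÷ 2x³ = −6x. Subtract (−6x)·D = −12x⁴ + 36x³ − 36x² + 54x. Remainder: −14x³ + 42x² − 42x + 63.
Step 4: lead(−14x³ + 42x² − 42x + 63) ÷ lead(D) = −14x³ ÷ 2x³ = −7. Subtract (−7)·D = −14x³ + 42x² − 42x + 63. Remainder: 0.

R(x) = 0, so D(x) is a factor of P(x). yes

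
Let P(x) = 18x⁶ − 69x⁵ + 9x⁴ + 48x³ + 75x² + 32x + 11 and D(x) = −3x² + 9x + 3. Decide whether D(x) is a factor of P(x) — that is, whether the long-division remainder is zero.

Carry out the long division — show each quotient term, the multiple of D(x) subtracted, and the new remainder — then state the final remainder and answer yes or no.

R(x) = −7x + 5, so D(x) is not a factor of P(x). no

Step 1: lead(18x⁶ − 69x⁵ + 9x⁴ + 48x³ + 75x² + 32x + 11) ÷ lead(D) = 18x⁶ ÷ −3x² = −6x⁴. Subtract (−6x⁴)·D = 18x⁶ − 54x⁵ − 18x⁴. Remainder: −15x⁵ + 27x⁴ + 48x³ + 75x² + 32x + 11.
Step 2: lead(−15x⁵ + 27x⁴ + 48x³ + 75x² + 32x + 11) ÷ lead(D) = −15x⁵ ÷ −3x² = 5x³. Subtract (5x³)·D = −15x⁵ + 45x⁴ + 15x³. Remainder: −18x⁴ + 33x³ + 75x² + 32x + 11.
Step 3: lead(−18x⁴ + 33x³ + 75x² + 32x + 11) ÷ lead(D) = −18x⁴ ÷ −3x² = 6x². Subtract (6x²)·D = −18x⁴ + 54x³ + 18x². Remainder: −21x³ + 57x² + 32x + 11.
Step 4: lead(−21x³ + 57x² + 32x + 11) ÷ lead(D) = −21x³ ÷ −3x² = 7x. Subtract (7x)·D = −21x³ + 63x² + 21x. Remainder: −6x² + 11x + 11.
Step 5: lead(−6x² + 11x + 11) ÷ lead(D) = −6x² ÷ −3x² = 2. Subtract (2)·D = −6x² + 18x + 6. Remainder: −7x + 5.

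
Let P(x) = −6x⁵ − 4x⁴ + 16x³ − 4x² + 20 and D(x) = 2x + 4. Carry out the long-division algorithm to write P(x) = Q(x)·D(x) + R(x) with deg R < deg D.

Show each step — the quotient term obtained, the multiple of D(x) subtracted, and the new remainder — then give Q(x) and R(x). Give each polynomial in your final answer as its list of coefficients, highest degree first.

Q = [-3, 4, 0, -2, 4]; R = [4]

Step 1: lead(−6x⁵ − 4x⁴ + 16x³ − 4x² + 20) ÷ lead(D) = −6x⁵ ÷ 2x = −3x⁴. Subtract (−3x⁴)·D = −6x⁵ − 12x⁴. Remainder: 8x⁴ + 16x³ − 4x² + 20.
Step 2: lead(8x⁴ + 16x³ − 4x² + 20) ÷ lead(D) = 8x⁴ ÷ 2x = 4x³. Subtract (4x³)·D = 8x⁴ + 16x³. Remainder: −4x² + 20.
Step 3: lead(−4x² + 20) ÷ lead(D) = −4x² ÷ 2x = −2x. Subtract (−2x)·D = −4x² − 8x. Remainder: 8x + 20.
Step 4: lead(8x + 20) ÷ lead(D) = 8x ÷ 2x = 4. Subtract (4)·D = 8x + 16. Remainder: 4.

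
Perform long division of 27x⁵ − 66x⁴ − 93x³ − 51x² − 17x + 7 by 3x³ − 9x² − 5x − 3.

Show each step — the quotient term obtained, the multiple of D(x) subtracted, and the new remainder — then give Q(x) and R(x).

Q(x) = 9x² + 5x − 1; R(x) = −8x² − 7x + 4

Step 1: lead(27x⁵ − 66x⁴ − 93x³ − 51x² − 17x + 7) ÷ lead(D) = 27x⁵ ÷ 3x³ = 9x². Subtract (9x²)·D = 27x⁵ − 81x⁴ − 45x³ − 27x². Remainder: 15x⁴ − 48x³ − 24x² − 17x + 7.
Step 2: lead(15x⁴ − 48x³ − 24x² − 17x + 7) ÷ lead(D) = 15x⁴ ÷ 3x³ = 5x. Subtract (5x)·D = 15x⁴ − 45x³ − 25x² − 15x. Remainder: −3x³ + x² − 2x + 7.
Step 3: lead(−3x³ + x² − 2x + 7) ÷ lead(D) = −3x³ ÷ 3x³ = −1. Subtract (−1)·D = −3x³ + 9x² + 5x + 3. Remainder: −8x² − 7x + 4.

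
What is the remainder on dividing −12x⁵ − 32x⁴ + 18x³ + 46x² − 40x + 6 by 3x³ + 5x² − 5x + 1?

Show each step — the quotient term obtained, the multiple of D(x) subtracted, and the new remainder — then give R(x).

Step 1: lead(−12x⁵ − 32x⁴ + 18x³ + 46x² − 40x + 6) ÷ lead(D) = −12x⁵ ÷ 3x³ = −4x². Subtract (−4x²)·D = −12x⁵ − 20x⁴ + 20x³ − 4x². Remainder: −12x⁴ − 2x³ + 50x² − 40x + 6.
Step 2: lead(−12x⁴ − 2x³ + 50x² − 40x + 6) ÷ lead(D) = −12x⁴ ÷ 3x³ = −4x. Subtract (−4x)·D = −12x⁴ − 20x³ + 20x² − 4x. Remainder: 18x³ + 30x² − 36x + 6.
Step 3: lead(18x³ + 30x² − 36x + 6) ÷ lead(D) = 18x³ ÷ 3x³ = 6. Subtract (6)·D = 18x³ + 30x² − 30x + 6. Remainder: −6x.

R(x) = −6x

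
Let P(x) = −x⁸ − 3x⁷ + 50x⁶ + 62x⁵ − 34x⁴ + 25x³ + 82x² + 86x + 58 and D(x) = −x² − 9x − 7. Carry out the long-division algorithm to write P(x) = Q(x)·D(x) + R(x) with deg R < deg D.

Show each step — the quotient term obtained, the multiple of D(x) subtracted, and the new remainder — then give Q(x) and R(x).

Q(x) = x⁶ − 6x⁵ − 3x⁴ + 7x³ − 8x² − 2x − 8; R(x) = 2

Step 1: lead(−x⁸ − 3x⁷ + 50x⁶ + 62x⁵ − 34x⁴ + 25x³ + 82x² + 86x + 58) ÷ lead(D) = −x⁸ ÷ −x² = x⁶. Subtract (x⁶)·D = −x⁸ − 9x⁷ − 7x⁶. Remainder: 6x⁷ + 57x⁶ + 62x⁵ − 34x⁴ + 25x³ + 82x² + 86x + 58.
Step 2: lead(6x⁷ + 57x⁶ + 62x⁵ − 34x⁴ + 25x³ + 82x² + 86x + 58) ÷ lead(D) = 6x⁷ ÷ −x² = −6x⁵. Subtract (−6x⁵)·D = 6x⁷ + 54x⁶ + 42x⁵. Remainder: 3x⁶ + 20x⁵ − 34x⁴ + 25x³ + 82x² + 86x + 58.
Step 3: lead(3x⁶ + 20x⁵ − 34x⁴ + 25x³ + 82x² + 86x + 58) ÷ lead(D) = 3x⁶ ÷ −x² = −3x⁴. Subtract (−3x⁴)·D = 3x⁶ + 27x⁵ + 21x⁴. Remainder: −7x⁵ − 55x⁴ + 25x³ + 82x² + 86x + 58.
Step 4: lead(−7x⁵ − 55x⁴ + 25x³ + 82x² + 86x + 58) ÷ lead(D) = −7x⁵ ÷ −x² = 7x³. Subtract (7x³)·D = −7x⁵ − 63x⁴ − 49x³. Remainder: 8x⁴ + 74x³ + 82x² + 86x + 58.
Step 5: lead(8x⁴ + 74x³ + 82x² + 86x + 58) ÷ lead(D) = 8x⁴ ÷ −x² = −8x². Subtract (−8x²)·D = 8x⁴ + 72x³ + 56x². Remainder: 2x³ + 26x² + 86x + 58.
Step 6: lead(2x³ + 26x² + 86x + 58) ÷ lead(D) = 2x³ ÷ −x² = −2x. Subtract (−2x)·D = 2x³ + 18x² + 14x. Remainder: 8x² + 72x + 58.
Step 7: lead(8x² + 72x + 58) ÷ lead(D) = 8x² ÷ −x² = −8. Subtract (−8)·D = 8x² + 72x + 56. Remainder: 2.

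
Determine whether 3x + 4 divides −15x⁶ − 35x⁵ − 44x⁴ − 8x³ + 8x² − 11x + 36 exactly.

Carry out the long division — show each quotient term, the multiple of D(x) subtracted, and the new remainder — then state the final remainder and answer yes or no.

R(x) = 8, so D(x) is not a factor of P(x). no

Step 1: lead(−15x⁶ − 35x⁵ − 44x⁴ − 8x³ + 8x² − 11x + 36) ÷ lead(D) = −15x⁶ ÷ 3x = −5x⁵. Subtract (−5x⁵)·D = −15x⁶ − 20x⁵. Remainder: −15x⁵ − 44x⁴ − 8x³ + 8x² − 11x + 36.
Step 2: lead(−15x⁵ − 44x⁴ − 8x³ + 8x² − 11x + 36) ÷ lead(D) = −15x⁵ ÷ 3x = −5x⁴. Subtract (−5x⁴)·D = −15x⁵ − 20x⁴. Remainder: −24x⁴ − 8x³ + 8x² − 11x + 36.
Step 3: lead(−24x⁴ − 8x³ + 8x² − 11x + 36) ÷ lead(D) = −24x⁴ ÷ 3x = −8x³. Subtract (−8x³)·D = −24x⁴ − 32x³. Remainder: 24x³ + 8x² − 11x + 36.
Step 4: lead(24x³ + 8x² − 11x + 36) ÷ lead(D) = 24x³ ÷ 3x = 8x². Subtract (8x²)·D = 24x³ + 32x². Remainder: −24x² − 11x + 36.
Step 5: lead(−24x² − 11x + 36) ÷ lead(D) = −24x² ÷ 3x = −8x. Subtract (−8x)·D = −24x² − 32x. Remainder: 21x + 36.
Step 6: lead(21x + 36) ÷ lead(D) = 21x ÷ 3x = 7. Subtract (7)·D = 21x + 28. Remainder: 8.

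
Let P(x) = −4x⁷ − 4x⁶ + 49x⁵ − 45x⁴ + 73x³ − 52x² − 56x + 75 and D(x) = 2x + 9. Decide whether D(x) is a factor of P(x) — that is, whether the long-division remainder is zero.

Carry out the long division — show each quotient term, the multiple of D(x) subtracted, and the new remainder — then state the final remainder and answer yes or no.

R(x) = 3, so D(x) is not a factor of P(x). no

Step 1: lead(−4x⁷ − 4x⁶ + 49x⁵ − 45x⁴ + 73x³ − 52x² − 56x + 75) ÷ lead(D) = −4x⁷ ÷ 2x = −2x⁶. Subtract (−2x⁶)·D = −4x⁷ − 18x⁶. Remainder: 14x⁶ + 49x⁵ − 45x⁴ + 73x³ − 52x² − 56x + 75.
Step 2: lead(14x⁶ + 49x⁵ − 45x⁴ + 73x³ − 52x² − 56x + 75) ÷ lead(D) = 14x⁶ ÷ 2x = 7x⁵. Subtract (7x⁵)·D = 14x⁶ + 63x⁵. Remainder: −14x⁵ − 45x⁴ + 73x³ − 52x² − 56x + 75.
Step 3: lead(−14x⁵ − 45x⁴ + 73x³ − 52x² − 56x + 75) ÷ lead(D) = −14x⁵ ÷ 2x = −7x⁴. Subtract (−7x⁴)·D = −14x⁵ − 63x⁴. Remainder: 18x⁴ + 73x³ − 52x² − 56x + 75.
Step 4: lead(18x⁴ + 73x³ − 52x² − 56x + 75) ÷ lead(D) = 18x⁴ ÷ 2x = 9x³. Subtract (9x³)·D = 18x⁴ + 81x³. Remainder: −8x³ − 52x² − 56x + 75.
Step 5: lead(−8x³ − 52x² − 56x + 75) ÷ lead(D) = −8x³ ÷ 2x = −4x². Subtract (−4x²)·D = −8x³ − 36x². Remainder: −16x² − 56x + 75.
Step 6: lead(−16x² − 56x + 75) ÷ lead(D) = −16x² ÷ 2x = −8x. Subtract (−8x)·D = −16x² − 72x. Remainder: 16x + 75.
Step 7: lead(16x + 75) ÷ lead(D) = 16x ÷ 2x = 8. Subtract (8)·D = 16x + 72. Remainder: 3.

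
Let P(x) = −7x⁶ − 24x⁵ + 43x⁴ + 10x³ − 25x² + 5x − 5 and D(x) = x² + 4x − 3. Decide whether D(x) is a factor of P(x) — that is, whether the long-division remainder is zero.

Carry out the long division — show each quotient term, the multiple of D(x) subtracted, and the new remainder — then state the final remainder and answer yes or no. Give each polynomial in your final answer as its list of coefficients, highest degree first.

Step 1: lead(−7x⁶ − 24x⁵ + 43x⁴ + 10x³ − 25x² + 5x − 5) ÷ lead(D) = −7x⁶ ÷ x² = −7x⁴. Subtract (−7x⁴)·D = −7x⁶ − 28x⁵ + 21x⁴. Remainder: 4x⁵ + 22x⁴ + 10x³ − 25x² + 5x − 5.
Step 2: lead(4x⁵ + 22x⁴ + 10x³ − 25x² + 5x − 5) ÷ lead(D) = 4x⁵ ÷ x² = 4x³. Subtract (4x³)·D = 4x⁵ + 16x⁴ − 12x³. Remainder: 6x⁴ + 22x³ − 25x² + 5x − 5.
Step 3: lead(6x⁴ + 22x³ − 25x² + 5x − 5) ÷ lead(D) = 6x⁴ ÷ x² = 6x². Subtract (6x²)·D = 6x⁴ + 24x³ − 18x². Remainder: −2x³ − 7x² + 5x − 5.
Step 4: lead(−2x³ − 7x² + 5x − 5) ÷ lead(D) = −2x³ ÷ x² = −2x. Subtract (−2x)·D = −2x³ − 8x² + 6x. Remainder: x² − x − 5.
Step 5: lead(x² − x − 5) ÷ lead(D) = x² ÷ x² = 1. Subtract (1)·D = x² + 4x − 3. Remainder: −5x − 2.

R = [-5, -2], so D(x) is not a factor of P(x). no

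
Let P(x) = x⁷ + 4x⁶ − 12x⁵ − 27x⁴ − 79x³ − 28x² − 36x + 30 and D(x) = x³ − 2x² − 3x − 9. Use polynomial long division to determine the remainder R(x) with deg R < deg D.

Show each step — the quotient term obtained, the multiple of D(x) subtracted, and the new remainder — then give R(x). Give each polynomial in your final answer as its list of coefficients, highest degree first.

Step 1: lead(x⁷ + 4x⁶ − 12x⁵ − 27x⁴ − 79x³ − 28x² − 36x + 30) ÷ lead(D) = x⁷ ÷ x³ = x⁴. Subtract (x⁴)·D = x⁷ − 2x⁶ − 3x⁵ − 9x⁴. Remainder: 6x⁶ − 9x⁵ − 18x⁴ − 79x³ − 28x² − 36x + 30.
Step 2: lead(6x⁶ − 9x⁵ − 18x⁴ − 79x³ − 28x² − 36x + 30) ÷ lead(D) = 6x⁶ ÷ x³ = 6x³. Subtract (6x³)·D = 6x⁶ − 12x⁵ − 18x⁴ − 54x³. Remainder: 3x⁵ − 25x³ − 28x² − 36x + 30.
Step 3: lead(3x⁵ − 25x³ − 28x² − 36x + 30) ÷ lead(D) = 3x⁵ ÷ x³ = 3x². Subtract (3x²)·D = 3x⁵ − 6x⁴ − 9x³ − 27x². Remainder: 6x⁴ − 16x³ − x² − 36x + 30.
Step 4: lead(6x⁴ − 16x³ − x² − 36x + 30) ÷ lead(D) = 6x⁴ ÷ x³ = 6x. Subtract (6x)·D = 6x⁴ − 12x³ − 18x² − 54x. Remainder: −4x³ + 17x² + 18x + 30.
Step 5: lead(−4x³ + 17x² + 18x + 30) ÷ lead(D) = −4x³ ÷ x³ = −4. Subtract (−4)·D = −4x³ + 8x² + 12x + 36. Remainder: 9x² + 6x − 6.

R = [9, 6, -6]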